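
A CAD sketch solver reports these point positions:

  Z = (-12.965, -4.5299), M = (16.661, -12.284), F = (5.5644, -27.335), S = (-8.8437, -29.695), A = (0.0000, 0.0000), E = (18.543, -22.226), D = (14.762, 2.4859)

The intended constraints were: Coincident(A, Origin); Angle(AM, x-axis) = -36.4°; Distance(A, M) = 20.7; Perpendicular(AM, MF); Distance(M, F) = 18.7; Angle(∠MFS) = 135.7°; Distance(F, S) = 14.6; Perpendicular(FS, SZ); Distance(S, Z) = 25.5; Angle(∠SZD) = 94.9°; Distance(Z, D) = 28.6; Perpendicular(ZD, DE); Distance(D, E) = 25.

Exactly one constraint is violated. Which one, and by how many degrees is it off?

Perpendicular(ZD, DE) — off by 5.50°.

A = (0.00, 0.00) ✓; AM at -36.40° ✓; |AM| = 20.70 ✓; ∠(AM, MF) = 90.00° ✓; |MF| = 18.70 ✓; ∠MFS = 135.7° ✓; |FS| = 14.60 ✓; ∠(FS, SZ) = 90.00° ✓; |SZ| = 25.50 ✓; ∠SZD = 94.90° ✓; |ZD| = 28.60 ✓; ∠(ZD, DE) = 95.50° ✗; |DE| = 25.00 ✓.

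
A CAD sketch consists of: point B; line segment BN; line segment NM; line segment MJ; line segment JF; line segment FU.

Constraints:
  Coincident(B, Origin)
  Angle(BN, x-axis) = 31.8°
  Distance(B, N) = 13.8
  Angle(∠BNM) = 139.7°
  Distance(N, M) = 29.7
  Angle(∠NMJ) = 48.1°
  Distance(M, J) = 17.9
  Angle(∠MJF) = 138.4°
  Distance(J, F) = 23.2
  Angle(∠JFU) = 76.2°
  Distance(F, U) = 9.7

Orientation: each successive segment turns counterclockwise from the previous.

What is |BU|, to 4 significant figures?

6.956

B is at the origin; BN runs at 31.8° with length 13.8, so N = (11.73, 7.272). ∠BNM = 139.7° gives NM at 72.10° from the x-axis; with |NM| = 29.7, M = (20.86, 35.53). ∠NMJ = 48.1° gives MJ at -156.0° from the x-axis; with |MJ| = 17.9, J = (4.505, 28.25). ∠MJF = 138.4° gives JF at -114.4° from the x-axis; with |JF| = 23.2, F = (-5.079, 7.126). ∠JFU = 76.2° gives FU at -10.60° from the x-axis; with |FU| = 9.7, U = (4.455, 5.342). Then |BU| = |U − B| = 6.956.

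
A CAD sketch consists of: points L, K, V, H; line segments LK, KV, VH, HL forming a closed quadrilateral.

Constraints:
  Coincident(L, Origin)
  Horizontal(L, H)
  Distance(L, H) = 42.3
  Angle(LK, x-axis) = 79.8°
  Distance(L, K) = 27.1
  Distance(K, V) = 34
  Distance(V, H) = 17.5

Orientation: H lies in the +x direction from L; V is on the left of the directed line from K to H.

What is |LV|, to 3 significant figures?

40.9

L is at the origin; LH is horizontal with |LH| = 42.3 and H in +x, so H = (42.3, 0). LK runs at 79.8° with |LK| = 27.1, so K = (4.80, 26.7). V is determined by |KV| = 34.0 and |VH| = 17.5 together: it lies at the intersection of circle(K, 34.0) and circle(H, 17.5). With |KH| = 46.0, the foot of the radical line on KH is 32.2 from K and the perpendicular offset is √(34.0² − 32.2²) = 10.8. Taking the left-of-KH solution: V = (37.3, 16.8).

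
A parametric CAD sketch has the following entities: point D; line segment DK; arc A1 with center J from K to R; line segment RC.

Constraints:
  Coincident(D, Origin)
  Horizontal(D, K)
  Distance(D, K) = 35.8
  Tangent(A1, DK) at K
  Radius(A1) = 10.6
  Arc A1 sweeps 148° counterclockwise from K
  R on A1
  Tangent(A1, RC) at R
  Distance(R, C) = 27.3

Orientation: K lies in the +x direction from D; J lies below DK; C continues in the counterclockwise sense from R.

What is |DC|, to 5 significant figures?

63.280

D is at the origin; D and K share the same y with |DK| = 35.8 and K on the +x side, so K = (35.800, 0.0000). The tangent condition forces JK to be normal to DK, so J = K + (0, -10.6) = (35.800, -10.600). On A1, K sits at bearing 90° from J; a 148° counterclockwise sweep puts R at bearing 238°, so R = J + 10.6·(cos 238°, sin 238°) = (30.183, -19.589). The tangent condition forces JR to be normal to RC, so RC runs along (−sin 238°, cos 238°); with |RC| = 27.3, C = (53.335, -34.056). Then |DC| = |C − D| = 63.280.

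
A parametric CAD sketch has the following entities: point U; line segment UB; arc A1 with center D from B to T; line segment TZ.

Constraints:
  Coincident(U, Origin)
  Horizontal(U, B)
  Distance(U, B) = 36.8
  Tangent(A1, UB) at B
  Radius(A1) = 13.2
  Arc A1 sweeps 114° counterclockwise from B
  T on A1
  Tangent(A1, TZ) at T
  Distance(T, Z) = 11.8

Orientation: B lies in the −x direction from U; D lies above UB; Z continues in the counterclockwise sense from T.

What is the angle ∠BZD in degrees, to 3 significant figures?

10.3°

On A1, B sits at bearing -90° from D; a 114° counterclockwise sweep puts T at bearing 24°, so T = D + 13.2·(cos 24°, sin 24°) = (-24.7, 18.6). Tangency of A1 to TZ means the radius DT is perpendicular to TZ, so TZ runs along (−sin 24°, cos 24°); with |TZ| = 11.8, Z = (-29.5, 29.3). Then cos ∠BZD = ZB·ZD / (|ZB||ZD|), giving 10.3°.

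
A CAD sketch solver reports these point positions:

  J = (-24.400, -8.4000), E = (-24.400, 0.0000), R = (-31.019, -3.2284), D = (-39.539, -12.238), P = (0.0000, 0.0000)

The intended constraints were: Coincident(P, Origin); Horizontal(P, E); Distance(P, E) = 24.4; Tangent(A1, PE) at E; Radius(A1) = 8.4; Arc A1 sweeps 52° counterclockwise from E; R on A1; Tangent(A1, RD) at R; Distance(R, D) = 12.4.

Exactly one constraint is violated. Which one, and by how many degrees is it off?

Tangent(A1, RD) at R — off by 5.40°.

P = (0.00, 0.00) ✓; P.y = 0.00, E.y = 0.00 ✓; |PE| = 24.40 ✓; ∠(JE, EP) = 90.00° ✓; |JE| = 8.400 ✓; bearing(J→R) − bearing(J→E) = 52.00° ✓; |JR| = 8.400 ✓; ∠(JR, RD) = 95.40° ✗; |RD| = 12.40 ✓.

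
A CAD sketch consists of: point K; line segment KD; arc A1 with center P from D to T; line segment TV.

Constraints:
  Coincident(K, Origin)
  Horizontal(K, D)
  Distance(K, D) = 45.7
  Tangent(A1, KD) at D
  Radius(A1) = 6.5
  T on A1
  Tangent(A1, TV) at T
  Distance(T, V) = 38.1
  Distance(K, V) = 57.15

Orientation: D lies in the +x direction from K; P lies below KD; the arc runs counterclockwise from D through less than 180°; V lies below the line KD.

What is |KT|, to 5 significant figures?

39.678

K is at the origin; KD is horizontal with |KD| = 45.7 and D on the +x side, so D = (45.700, 0.0000). The tangent condition forces PD to be normal to KD, so P = D + (0, -6.5) = (45.700, -6.5000). Since PT ⟂ TV (tangency), |PV| = √(6.5² + 38.1²) = 38.650 regardless of where T sits on A1. So V lies on both circle(K, 57.15) and circle(P, 38.650); the below-KD intersection is V = (36.441, -44.025). T is the foot of the tangent from V: T = (39.217, -6.0263).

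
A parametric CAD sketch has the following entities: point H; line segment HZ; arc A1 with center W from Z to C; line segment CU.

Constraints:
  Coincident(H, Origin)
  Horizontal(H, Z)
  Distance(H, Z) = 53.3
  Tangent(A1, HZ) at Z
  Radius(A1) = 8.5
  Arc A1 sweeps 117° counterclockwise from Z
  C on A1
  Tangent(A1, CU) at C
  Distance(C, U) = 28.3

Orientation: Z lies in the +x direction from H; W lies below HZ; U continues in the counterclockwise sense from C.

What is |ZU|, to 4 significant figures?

37.94

On A1, Z sits at bearing 90° from W; a 117° counterclockwise sweep puts C at bearing 207°, so C = W + 8.5·(cos 207°, sin 207°) = (45.73, -12.36). A1 meets CU tangentially, so WC is at right angles to CU, so CU runs along (−sin 207°, cos 207°); with |CU| = 28.3, U = (58.57, -37.57). Then |ZU| = |U − Z| = 37.94.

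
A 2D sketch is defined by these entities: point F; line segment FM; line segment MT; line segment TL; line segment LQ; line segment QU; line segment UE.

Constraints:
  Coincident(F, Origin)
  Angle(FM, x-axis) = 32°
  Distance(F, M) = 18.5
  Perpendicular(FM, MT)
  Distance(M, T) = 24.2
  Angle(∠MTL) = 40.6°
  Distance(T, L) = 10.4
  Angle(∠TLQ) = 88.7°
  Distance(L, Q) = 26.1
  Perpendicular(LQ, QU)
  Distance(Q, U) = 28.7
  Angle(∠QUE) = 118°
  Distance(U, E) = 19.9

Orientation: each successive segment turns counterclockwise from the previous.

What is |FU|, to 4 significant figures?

54.72

∠TLQ = 88.7° gives LQ at -7.300° from the x-axis; with |LQ| = 26.1, Q = (27.20, 16.73). The perpendicularity gives QU at right angles to LQ, so QU runs at 82.70°; with |QU| = 28.7, U = (30.84, 45.19). Then |FU| = |U − F| = 54.72.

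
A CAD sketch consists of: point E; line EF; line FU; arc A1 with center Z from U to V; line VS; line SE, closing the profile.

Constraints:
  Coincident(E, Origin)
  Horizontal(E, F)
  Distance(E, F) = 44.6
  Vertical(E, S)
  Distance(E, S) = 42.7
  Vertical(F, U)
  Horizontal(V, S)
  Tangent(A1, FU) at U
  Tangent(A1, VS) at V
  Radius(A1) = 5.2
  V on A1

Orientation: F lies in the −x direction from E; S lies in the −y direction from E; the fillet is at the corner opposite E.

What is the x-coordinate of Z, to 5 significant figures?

-39.400

ES is vertical with |ES| = 42.7 and S on the −y side, so S = (0.0000, -42.700). The virtual corner opposite E is at (-44.600, -42.700). Since A1 is tangent to FU there, ZU ⟂ FU and tangency of A1 to VS means the radius ZV is perpendicular to VS, with radius 5.2, so the center Z sits 5.2 in from both sides at Z = (-39.400, -37.500). So Z.x = -39.400.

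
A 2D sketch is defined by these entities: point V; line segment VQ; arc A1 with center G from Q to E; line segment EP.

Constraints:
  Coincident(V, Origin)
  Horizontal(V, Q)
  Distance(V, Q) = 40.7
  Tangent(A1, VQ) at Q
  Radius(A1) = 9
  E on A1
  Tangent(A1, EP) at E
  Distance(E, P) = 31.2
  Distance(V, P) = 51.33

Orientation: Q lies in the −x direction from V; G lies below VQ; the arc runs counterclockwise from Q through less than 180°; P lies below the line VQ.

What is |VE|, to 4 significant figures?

50.26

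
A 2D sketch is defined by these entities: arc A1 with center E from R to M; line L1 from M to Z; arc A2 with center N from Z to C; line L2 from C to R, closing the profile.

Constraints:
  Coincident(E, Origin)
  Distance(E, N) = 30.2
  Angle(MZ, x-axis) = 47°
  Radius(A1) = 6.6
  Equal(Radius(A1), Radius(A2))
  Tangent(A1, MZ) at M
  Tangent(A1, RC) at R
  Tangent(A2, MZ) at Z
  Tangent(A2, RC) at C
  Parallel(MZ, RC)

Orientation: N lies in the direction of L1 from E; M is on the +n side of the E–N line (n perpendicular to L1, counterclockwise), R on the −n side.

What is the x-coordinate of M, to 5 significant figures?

-4.8269

The slot axis is L1's direction at 47.0°, so u = (cos 47.0°, sin 47.0°) = (0.68200, 0.73135) and n = (−sin 47.0°, cos 47.0°) = (-0.73135, 0.68200). E is at the origin and N lies 30.2 along u from E, so N = 30.2·u = (20.596, 22.087). Tangency of A1 to both parallel lines with radius 6.6 puts M and R at E ± 6.6·n: M = (-4.8269, 4.5012), R = (4.8269, -4.5012). So M.x = -4.8269.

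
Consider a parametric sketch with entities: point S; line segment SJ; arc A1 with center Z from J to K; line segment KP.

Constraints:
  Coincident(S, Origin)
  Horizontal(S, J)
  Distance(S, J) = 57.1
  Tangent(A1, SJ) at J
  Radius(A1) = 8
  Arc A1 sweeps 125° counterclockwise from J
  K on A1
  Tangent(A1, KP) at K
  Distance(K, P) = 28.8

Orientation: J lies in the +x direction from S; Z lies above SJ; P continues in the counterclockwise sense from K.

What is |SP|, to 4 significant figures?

59.42

S is at the origin; S and J share the same y with |SJ| = 57.1 and J on the +x side, so J = (57.10, 0.000). Tangency of A1 to SJ means the radius ZJ is perpendicular to SJ, so Z = J + (0, 8) = (57.10, 8.000). On A1, J sits at bearing -90° from Z; a 125° counterclockwise sweep puts K at bearing 35°, so K = Z + 8.0·(cos 35°, sin 35°) = (63.65, 12.59). A1 meets KP tangentially, so ZK is at right angles to KP, so KP runs along (−sin 35°, cos 35°); with |KP| = 28.8, P = (47.13, 36.18). Then |SP| = |P − S| = 59.42.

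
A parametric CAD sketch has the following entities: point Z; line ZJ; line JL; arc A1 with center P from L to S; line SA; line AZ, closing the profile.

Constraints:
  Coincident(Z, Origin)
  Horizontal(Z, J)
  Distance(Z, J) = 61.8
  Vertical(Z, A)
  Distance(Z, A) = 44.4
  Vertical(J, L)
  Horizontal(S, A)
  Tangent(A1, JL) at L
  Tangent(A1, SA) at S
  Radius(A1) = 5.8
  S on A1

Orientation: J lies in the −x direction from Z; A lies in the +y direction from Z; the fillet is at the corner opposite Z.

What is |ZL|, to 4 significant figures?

72.86

Z is at the origin; Z and J share the same y with |ZJ| = 61.8 and J on the −x side, so J = (-61.80, 0.000). Z and A share the same x with |ZA| = 44.4 and A on the +y side, so A = (0.000, 44.40). The virtual corner opposite Z is at (-61.80, 44.40). The tangent condition forces PL to be normal to JL and since A1 is tangent to SA there, PS ⟂ SA, with radius 5.8, so the center P sits 5.8 in from both sides at P = (-56.00, 38.60). That places the tangent points at L = (-61.80, 38.60) on JL and S = (-56.00, 44.40) on SA. Then |ZL| = |L − Z| = 72.86.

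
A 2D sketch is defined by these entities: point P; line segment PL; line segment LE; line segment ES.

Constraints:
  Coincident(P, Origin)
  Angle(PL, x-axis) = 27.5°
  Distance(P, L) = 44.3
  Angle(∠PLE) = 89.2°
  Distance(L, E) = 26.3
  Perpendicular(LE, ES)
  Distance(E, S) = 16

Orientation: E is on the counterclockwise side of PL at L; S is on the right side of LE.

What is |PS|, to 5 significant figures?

65.537

P is at the origin; PL runs at 27.5° with length 44.3, so L = 44.3·(cos 27.5°, sin 27.5°) = (39.295, 20.455). ∠PLE = 89.2°, so LE runs at 27.5° + (180° − 89.2°) = 118.30° from the x-axis; with |LE| = 26.3, E = L + 26.3·(cos 118.30°, sin 118.30°) = (26.826, 43.612). LE is perpendicular to ES; with |ES| = 16.0 on the right of LE, S = E + 16.0·(0.88048, 0.47409) = (40.914, 51.197). Then |PS| = |S − P| = 65.537.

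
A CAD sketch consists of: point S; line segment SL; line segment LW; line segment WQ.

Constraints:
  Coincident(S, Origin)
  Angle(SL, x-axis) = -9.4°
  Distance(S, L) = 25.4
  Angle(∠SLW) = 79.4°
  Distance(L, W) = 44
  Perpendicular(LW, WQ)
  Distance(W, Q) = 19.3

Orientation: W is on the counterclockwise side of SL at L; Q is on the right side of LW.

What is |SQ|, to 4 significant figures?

59.21

S is at the origin; SL runs at -9.4° with length 25.4, so L = 25.4·(cos -9.4°, sin -9.4°) = (25.06, -4.148). ∠SLW = 79.4°, so LW runs at -9.4° + (180° − 79.4°) = 91.20° from the x-axis; with |LW| = 44.0, W = L + 44.0·(cos 91.20°, sin 91.20°) = (24.14, 39.84). The perpendicularity gives WQ at right angles to LW; with |WQ| = 19.3 on the right of LW, Q = W + 19.3·(0.9998, 0.02094) = (43.43, 40.25). Then |SQ| = |Q − S| = 59.21.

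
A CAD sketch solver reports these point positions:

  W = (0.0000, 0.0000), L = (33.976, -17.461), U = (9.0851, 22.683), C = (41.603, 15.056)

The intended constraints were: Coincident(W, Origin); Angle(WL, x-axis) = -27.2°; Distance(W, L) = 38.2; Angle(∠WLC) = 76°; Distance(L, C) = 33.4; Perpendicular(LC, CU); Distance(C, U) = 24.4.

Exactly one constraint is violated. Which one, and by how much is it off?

Distance(C, U) = 24.4 — off by 9.00.

W = (0.00, 0.00) ✓; WL at -27.20° ✓; |WL| = 38.20 ✓; ∠WLC = 76.00° ✓; |LC| = 33.40 ✓; ∠(LC, CU) = 90.00° ✓; |CU| = 33.40 ✗.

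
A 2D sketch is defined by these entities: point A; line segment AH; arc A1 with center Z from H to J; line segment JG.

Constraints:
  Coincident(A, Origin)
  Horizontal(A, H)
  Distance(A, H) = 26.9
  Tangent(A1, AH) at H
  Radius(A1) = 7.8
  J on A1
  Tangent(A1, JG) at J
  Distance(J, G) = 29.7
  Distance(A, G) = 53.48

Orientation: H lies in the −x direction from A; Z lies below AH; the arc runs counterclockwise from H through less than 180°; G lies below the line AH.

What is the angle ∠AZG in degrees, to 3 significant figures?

131°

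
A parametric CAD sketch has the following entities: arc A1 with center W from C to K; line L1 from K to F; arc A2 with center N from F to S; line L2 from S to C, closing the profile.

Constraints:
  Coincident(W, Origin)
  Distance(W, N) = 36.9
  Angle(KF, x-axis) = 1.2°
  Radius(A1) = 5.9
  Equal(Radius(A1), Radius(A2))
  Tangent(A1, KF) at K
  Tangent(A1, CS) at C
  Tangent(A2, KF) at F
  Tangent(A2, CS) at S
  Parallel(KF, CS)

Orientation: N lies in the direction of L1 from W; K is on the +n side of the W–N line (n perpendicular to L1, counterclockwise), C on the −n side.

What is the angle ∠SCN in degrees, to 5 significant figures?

9.0842°

The slot axis is L1's direction at 1.2°, so u = (cos 1.2°, sin 1.2°) = (0.99978, 0.020942) and n = (−sin 1.2°, cos 1.2°) = (-0.020942, 0.99978). W is at the origin and N lies 36.9 along u from W, so N = 36.9·u = (36.892, 0.77278). Tangency of A1 to both parallel lines with radius 5.9 puts K and C at W ± 5.9·n: K = (-0.12356, 5.8987), C = (0.12356, -5.8987). Equal radii place F and S the same way about N: F = N + 5.9·n = (36.768, 6.6715), S = N − 5.9·n = (37.015, -5.1259). Then cos ∠SCN = CS·CN / (|CS||CN|), giving 9.0842°.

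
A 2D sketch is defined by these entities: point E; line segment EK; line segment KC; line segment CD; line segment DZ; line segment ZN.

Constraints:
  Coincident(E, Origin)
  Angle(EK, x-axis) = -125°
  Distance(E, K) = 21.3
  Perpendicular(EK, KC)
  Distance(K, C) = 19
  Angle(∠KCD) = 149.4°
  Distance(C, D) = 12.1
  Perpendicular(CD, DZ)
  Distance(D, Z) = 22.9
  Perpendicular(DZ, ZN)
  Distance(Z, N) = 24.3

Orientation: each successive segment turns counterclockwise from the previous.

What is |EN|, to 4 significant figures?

8.414

E is at the origin; EK runs at -125.0° with length 21.3, so K = (-12.22, -17.45). EK is perpendicular to KC, so KC runs at -35.00°; with |KC| = 19.0, C = (3.347, -28.35). ∠KCD = 149.4° gives CD at -4.400° from the x-axis; with |CD| = 12.1, D = (15.41, -29.27). CD is perpendicular to DZ, so DZ runs at 85.60°; with |DZ| = 22.9, Z = (17.17, -6.442). DZ is perpendicular to ZN, so ZN runs at 175.6°; with |ZN| = 24.3, N = (-7.060, -4.577). Then |EN| = |N − E| = 8.414.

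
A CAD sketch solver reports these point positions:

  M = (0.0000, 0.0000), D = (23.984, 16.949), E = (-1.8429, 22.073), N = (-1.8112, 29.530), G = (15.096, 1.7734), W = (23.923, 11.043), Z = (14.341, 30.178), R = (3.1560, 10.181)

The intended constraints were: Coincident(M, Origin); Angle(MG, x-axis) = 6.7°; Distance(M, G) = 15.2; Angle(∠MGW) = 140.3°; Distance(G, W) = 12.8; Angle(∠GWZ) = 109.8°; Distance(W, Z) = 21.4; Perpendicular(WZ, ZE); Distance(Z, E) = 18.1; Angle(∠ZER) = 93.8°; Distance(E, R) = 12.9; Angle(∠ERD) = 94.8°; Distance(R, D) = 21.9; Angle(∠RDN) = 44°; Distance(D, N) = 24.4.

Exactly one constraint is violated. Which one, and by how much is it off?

Distance(D, N) = 24.4 — off by 4.30.

M = (0.00, 0.00) ✓; MG at 6.700° ✓; |MG| = 15.20 ✓; ∠MGW = 140.3° ✓; |GW| = 12.80 ✓; ∠GWZ = 109.8° ✓; |WZ| = 21.40 ✓; ∠(WZ, ZE) = 90.00° ✓; |ZE| = 18.10 ✓; ∠ZER = 93.80° ✓; |ER| = 12.90 ✓; ∠ERD = 94.80° ✓; |RD| = 21.90 ✓; ∠RDN = 44.00° ✓; |DN| = 28.70 ✗.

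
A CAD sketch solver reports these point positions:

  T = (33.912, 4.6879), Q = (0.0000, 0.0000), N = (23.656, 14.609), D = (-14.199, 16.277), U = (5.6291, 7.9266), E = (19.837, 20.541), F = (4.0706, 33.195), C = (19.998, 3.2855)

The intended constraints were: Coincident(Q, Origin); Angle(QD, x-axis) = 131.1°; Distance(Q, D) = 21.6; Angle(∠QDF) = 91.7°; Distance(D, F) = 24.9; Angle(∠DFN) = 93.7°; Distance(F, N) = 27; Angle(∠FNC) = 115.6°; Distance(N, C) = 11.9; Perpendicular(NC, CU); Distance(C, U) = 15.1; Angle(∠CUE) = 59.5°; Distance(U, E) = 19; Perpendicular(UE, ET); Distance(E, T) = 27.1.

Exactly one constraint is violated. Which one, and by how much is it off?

Distance(E, T) = 27.1 — off by 5.90.

Q = (0.00, 0.00) ✓; QD at 131.1° ✓; |QD| = 21.60 ✓; ∠QDF = 91.70° ✓; |DF| = 24.90 ✓; ∠DFN = 93.70° ✓; |FN| = 27.00 ✓; ∠FNC = 115.6° ✓; |NC| = 11.90 ✓; ∠(NC, CU) = 90.00° ✓; |CU| = 15.10 ✓; ∠CUE = 59.50° ✓; |UE| = 19.00 ✓; ∠(UE, ET) = 90.00° ✓; |ET| = 21.20 ✗.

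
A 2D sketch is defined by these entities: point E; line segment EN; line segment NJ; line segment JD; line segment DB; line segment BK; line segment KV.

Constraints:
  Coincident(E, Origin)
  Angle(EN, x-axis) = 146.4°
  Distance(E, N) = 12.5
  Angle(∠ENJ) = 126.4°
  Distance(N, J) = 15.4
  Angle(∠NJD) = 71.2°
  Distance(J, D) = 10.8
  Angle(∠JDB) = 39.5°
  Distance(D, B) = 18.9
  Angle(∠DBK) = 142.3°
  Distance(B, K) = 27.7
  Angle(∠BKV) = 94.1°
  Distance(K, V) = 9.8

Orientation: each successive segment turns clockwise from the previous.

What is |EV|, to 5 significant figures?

51.647

∠DBK = 142.3° gives BK at 165.80° from the x-axis; with |BK| = 27.7, K = (-44.968, 18.581). ∠BKV = 94.1° gives KV at 79.900° from the x-axis; with |KV| = 9.8, V = (-43.250, 28.229). Then |EV| = |V − E| = 51.647.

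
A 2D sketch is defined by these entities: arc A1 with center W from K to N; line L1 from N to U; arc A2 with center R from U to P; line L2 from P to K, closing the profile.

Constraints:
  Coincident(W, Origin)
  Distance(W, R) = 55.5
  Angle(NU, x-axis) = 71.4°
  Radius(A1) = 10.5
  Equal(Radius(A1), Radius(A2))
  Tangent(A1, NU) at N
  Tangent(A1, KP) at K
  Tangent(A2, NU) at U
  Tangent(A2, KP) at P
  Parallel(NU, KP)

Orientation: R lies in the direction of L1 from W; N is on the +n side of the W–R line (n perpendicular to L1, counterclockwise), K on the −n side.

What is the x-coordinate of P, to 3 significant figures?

27.7

The slot axis is L1's direction at 71.4°, so u = (cos 71.4°, sin 71.4°) = (0.319, 0.948) and n = (−sin 71.4°, cos 71.4°) = (-0.948, 0.319). W is at the origin and R lies 55.5 along u from W, so R = 55.5·u = (17.7, 52.6). Tangency of A1 to both parallel lines with radius 10.5 puts N and K at W ± 10.5·n: N = (-9.95, 3.35), K = (9.95, -3.35). Equal radii place U and P the same way about R: U = R + 10.5·n = (7.75, 56.0), P = R − 10.5·n = (27.7, 49.3). So P.x = 27.7.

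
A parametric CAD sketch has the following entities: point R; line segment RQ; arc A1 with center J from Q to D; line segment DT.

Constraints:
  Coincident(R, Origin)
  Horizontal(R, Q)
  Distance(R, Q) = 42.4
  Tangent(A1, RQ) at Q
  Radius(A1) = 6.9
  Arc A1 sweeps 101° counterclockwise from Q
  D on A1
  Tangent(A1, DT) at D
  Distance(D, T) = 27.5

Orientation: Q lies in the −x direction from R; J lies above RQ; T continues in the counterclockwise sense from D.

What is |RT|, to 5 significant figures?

53.949

R is at the origin; RQ is horizontal with |RQ| = 42.4 and Q on the −x side, so Q = (-42.400, 0.0000). The tangent condition forces JQ to be normal to RQ, so J = Q + (0, 6.9) = (-42.400, 6.9000). On A1, Q sits at bearing -90° from J; a 101° counterclockwise sweep puts D at bearing 11°, so D = J + 6.9·(cos 11°, sin 11°) = (-35.627, 8.2166). A1 meets DT tangentially, so JD is at right angles to DT, so DT runs along (−sin 11°, cos 11°); with |DT| = 27.5, T = (-40.874, 35.211). Then |RT| = |T − R| = 53.949.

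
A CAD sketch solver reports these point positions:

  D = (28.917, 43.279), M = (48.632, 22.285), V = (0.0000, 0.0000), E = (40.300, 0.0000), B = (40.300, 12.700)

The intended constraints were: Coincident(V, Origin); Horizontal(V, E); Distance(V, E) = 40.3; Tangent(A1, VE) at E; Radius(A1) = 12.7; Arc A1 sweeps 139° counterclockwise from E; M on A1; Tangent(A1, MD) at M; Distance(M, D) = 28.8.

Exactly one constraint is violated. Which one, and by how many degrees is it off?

Tangent(A1, MD) at M — off by 5.80°.

V = (0.00, 0.00) ✓; V.y = 0.00, E.y = 0.00 ✓; |VE| = 40.30 ✓; ∠(BE, EV) = 90.00° ✓; |BE| = 12.70 ✓; bearing(B→M) − bearing(B→E) = 139.0° ✓; |BM| = 12.70 ✓; ∠(BM, MD) = 95.80° ✗; |MD| = 28.80 ✓.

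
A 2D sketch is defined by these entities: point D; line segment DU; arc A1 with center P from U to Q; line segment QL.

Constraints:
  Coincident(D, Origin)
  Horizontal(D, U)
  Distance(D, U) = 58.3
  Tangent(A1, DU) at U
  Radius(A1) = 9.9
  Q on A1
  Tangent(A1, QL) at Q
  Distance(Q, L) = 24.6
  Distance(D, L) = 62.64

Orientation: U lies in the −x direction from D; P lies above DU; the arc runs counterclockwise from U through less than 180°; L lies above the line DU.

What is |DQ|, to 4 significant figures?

49.74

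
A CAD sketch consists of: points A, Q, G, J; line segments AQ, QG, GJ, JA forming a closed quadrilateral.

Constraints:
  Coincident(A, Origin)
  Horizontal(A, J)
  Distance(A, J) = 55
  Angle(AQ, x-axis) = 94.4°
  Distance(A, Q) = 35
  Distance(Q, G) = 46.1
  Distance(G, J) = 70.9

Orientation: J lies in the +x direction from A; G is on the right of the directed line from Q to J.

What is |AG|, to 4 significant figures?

17.96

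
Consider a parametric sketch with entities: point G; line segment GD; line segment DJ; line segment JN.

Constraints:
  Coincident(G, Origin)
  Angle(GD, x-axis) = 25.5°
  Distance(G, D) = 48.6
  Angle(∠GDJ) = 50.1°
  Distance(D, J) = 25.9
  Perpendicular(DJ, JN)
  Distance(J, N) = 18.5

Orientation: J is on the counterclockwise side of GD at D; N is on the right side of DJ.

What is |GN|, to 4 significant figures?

56.03

G is at the origin; GD runs at 25.5° with length 48.6, so D = 48.6·(cos 25.5°, sin 25.5°) = (43.87, 20.92). ∠GDJ = 50.1°, so DJ runs at 25.5° + (180° − 50.1°) = 155.4° from the x-axis; with |DJ| = 25.9, J = D + 25.9·(cos 155.4°, sin 155.4°) = (20.32, 31.70). The perpendicularity gives JN at right angles to DJ; with |JN| = 18.5 on the right of DJ, N = J + 18.5·(0.4163, 0.9092) = (28.02, 48.53). Then |GN| = |N − G| = 56.03.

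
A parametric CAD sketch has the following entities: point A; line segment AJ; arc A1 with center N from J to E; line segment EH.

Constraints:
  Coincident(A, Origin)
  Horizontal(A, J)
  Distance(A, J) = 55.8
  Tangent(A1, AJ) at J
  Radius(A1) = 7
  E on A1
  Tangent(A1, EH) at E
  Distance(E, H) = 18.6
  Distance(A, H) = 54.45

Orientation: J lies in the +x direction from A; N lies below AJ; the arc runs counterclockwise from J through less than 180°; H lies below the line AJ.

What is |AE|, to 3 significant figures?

49.3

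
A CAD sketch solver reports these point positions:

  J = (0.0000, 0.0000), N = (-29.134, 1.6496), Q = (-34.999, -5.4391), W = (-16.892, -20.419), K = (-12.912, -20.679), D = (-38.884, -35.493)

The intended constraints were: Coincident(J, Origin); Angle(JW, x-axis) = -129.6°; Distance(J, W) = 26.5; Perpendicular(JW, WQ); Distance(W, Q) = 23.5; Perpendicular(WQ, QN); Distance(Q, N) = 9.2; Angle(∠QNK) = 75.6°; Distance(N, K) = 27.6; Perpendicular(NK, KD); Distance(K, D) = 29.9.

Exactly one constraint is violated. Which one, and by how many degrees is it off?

Perpendicular(NK, KD) — off by 6.30°.

J = (0.00, 0.00) ✓; JW at -129.6° ✓; |JW| = 26.50 ✓; ∠(JW, WQ) = 90.00° ✓; |WQ| = 23.50 ✓; ∠(WQ, QN) = 90.00° ✓; |QN| = 9.200 ✓; ∠QNK = 75.60° ✓; |NK| = 27.60 ✓; ∠(NK, KD) = 96.30° ✗; |KD| = 29.90 ✓.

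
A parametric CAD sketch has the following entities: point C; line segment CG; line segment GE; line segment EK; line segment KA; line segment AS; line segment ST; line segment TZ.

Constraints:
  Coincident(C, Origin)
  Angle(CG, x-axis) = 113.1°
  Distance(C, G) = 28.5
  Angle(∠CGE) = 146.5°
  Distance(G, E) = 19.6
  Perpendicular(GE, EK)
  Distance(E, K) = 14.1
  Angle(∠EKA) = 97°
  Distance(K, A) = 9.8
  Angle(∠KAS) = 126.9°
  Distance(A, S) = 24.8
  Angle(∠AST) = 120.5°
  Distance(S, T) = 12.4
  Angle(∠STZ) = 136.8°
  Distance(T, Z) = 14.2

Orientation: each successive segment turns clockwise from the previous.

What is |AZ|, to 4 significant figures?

37.21

C is at the origin; CG runs at 113.1° with length 28.5, so G = (-11.18, 26.21). ∠CGE = 146.5° gives GE at 79.60° from the x-axis; with |GE| = 19.6, E = (-7.643, 45.49). GE is perpendicular to EK, so EK runs at -10.40°; with |EK| = 14.1, K = (6.225, 42.95). ∠EKA = 97.0° gives KA at -93.40° from the x-axis; with |KA| = 9.8, A = (5.644, 33.16). ∠KAS = 126.9° gives AS at -146.5° from the x-axis; with |AS| = 24.8, S = (-15.04, 19.48). ∠AST = 120.5° gives ST at 154.0° from the x-axis; with |ST| = 12.4, T = (-26.18, 24.91). ∠STZ = 136.8° gives TZ at 110.8° from the x-axis; with |TZ| = 14.2, Z = (-31.22, 38.19). Then |AZ| = |Z − A| = 37.21.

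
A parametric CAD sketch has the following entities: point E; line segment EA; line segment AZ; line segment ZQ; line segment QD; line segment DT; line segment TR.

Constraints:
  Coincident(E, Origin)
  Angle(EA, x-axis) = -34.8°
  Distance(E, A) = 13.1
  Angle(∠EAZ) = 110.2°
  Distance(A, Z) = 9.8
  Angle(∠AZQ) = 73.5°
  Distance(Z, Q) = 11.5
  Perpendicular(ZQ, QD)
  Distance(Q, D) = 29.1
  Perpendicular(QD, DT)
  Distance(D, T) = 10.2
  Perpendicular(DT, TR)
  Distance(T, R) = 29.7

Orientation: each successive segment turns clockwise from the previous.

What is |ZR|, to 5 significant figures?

1.4318

QD ⟂ DT, so DT runs at -31.100°; with |DT| = 10.2, T = (22.205, 8.6290). The perpendicularity gives TR at right angles to DT, so TR runs at -121.10°; with |TR| = 29.7, R = (6.8637, -16.802). Then |ZR| = |R − Z| = 1.4318.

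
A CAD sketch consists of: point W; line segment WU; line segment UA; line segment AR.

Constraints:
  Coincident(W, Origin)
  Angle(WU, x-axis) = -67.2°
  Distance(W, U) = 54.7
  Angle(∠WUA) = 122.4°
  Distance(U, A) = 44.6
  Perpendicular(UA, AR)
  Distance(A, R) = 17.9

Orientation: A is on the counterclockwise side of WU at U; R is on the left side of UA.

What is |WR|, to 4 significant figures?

79.14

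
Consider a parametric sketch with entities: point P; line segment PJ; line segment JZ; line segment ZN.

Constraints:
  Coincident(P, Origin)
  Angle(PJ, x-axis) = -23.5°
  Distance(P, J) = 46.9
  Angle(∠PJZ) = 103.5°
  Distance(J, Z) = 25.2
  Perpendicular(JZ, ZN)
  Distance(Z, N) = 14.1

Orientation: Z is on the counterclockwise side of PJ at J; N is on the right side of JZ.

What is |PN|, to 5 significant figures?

69.795

P is at the origin; PJ runs at -23.5° with length 46.9, so J = 46.9·(cos -23.5°, sin -23.5°) = (43.010, -18.701). ∠PJZ = 103.5°, so JZ runs at -23.5° + (180° − 103.5°) = 53.000° from the x-axis; with |JZ| = 25.2, Z = J + 25.2·(cos 53.000°, sin 53.000°) = (58.176, 1.4243). JZ ⟂ ZN; with |ZN| = 14.1 on the right of JZ, N = Z + 14.1·(0.79864, -0.60182) = (69.437, -7.0613). Then |PN| = |N − P| = 69.795.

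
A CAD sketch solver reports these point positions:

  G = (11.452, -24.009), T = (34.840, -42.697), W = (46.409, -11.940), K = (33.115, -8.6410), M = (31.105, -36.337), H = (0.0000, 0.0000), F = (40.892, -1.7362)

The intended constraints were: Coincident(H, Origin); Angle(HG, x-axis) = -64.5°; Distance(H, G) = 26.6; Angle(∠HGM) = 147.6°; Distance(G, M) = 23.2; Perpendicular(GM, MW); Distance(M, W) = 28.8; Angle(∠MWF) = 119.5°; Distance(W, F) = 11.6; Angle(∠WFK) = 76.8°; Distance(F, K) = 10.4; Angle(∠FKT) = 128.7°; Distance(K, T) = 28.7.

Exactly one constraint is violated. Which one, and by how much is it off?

Distance(K, T) = 28.7 — off by 5.40.

H = (0.00, 0.00) ✓; HG at -64.50° ✓; |HG| = 26.60 ✓; ∠HGM = 147.6° ✓; |GM| = 23.20 ✓; ∠(GM, MW) = 90.00° ✓; |MW| = 28.80 ✓; ∠MWF = 119.5° ✓; |WF| = 11.60 ✓; ∠WFK = 76.80° ✓; |FK| = 10.40 ✓; ∠FKT = 128.7° ✓; |KT| = 34.10 ✗.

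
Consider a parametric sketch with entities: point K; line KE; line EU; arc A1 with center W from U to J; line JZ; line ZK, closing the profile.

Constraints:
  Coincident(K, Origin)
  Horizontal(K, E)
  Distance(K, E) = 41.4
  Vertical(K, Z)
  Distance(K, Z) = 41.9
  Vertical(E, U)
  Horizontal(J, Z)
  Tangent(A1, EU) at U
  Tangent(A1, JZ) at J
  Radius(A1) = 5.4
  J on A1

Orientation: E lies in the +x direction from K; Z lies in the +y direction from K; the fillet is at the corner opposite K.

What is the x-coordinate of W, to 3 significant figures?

36.0

K is at the origin; KE is horizontal with |KE| = 41.4 and E on the +x side, so E = (41.4, 0.00). KZ is vertical with |KZ| = 41.9 and Z on the +y side, so Z = (0.00, 41.9). The virtual corner opposite K is at (41.4, 41.9). The tangent condition forces WU to be normal to EU and A1 meets JZ tangentially, so WJ is at right angles to JZ, with radius 5.4, so the center W sits 5.4 in from both sides at W = (36.0, 36.5). So W.x = 36.0.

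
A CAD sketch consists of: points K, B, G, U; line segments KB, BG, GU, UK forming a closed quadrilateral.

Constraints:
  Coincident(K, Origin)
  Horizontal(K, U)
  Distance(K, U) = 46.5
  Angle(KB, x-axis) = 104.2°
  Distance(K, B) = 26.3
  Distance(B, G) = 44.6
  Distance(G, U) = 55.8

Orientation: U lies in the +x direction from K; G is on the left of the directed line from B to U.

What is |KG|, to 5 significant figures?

60.200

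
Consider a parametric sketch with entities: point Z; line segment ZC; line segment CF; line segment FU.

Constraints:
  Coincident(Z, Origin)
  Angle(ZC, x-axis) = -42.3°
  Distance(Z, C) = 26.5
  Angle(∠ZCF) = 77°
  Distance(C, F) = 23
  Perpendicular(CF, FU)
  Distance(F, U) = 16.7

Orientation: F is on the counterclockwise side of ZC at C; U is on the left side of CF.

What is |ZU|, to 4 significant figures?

19.33

Z is at the origin; ZC runs at -42.3° with length 26.5, so C = 26.5·(cos -42.3°, sin -42.3°) = (19.60, -17.83). ∠ZCF = 77.0°, so CF runs at -42.3° + (180° − 77.0°) = 60.70° from the x-axis; with |CF| = 23.0, F = C + 23.0·(cos 60.70°, sin 60.70°) = (30.86, 2.223). CF ⟂ FU; with |FU| = 16.7 on the left of CF, U = F + 16.7·(-0.8721, 0.4894) = (16.29, 10.40). Then |ZU| = |U − Z| = 19.33.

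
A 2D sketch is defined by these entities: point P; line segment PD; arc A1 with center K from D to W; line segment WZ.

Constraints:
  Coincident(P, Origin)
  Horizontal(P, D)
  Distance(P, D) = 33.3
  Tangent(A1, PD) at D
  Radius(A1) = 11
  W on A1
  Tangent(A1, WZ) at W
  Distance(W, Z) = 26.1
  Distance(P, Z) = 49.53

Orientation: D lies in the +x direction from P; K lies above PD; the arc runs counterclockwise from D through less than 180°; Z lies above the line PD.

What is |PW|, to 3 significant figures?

45.9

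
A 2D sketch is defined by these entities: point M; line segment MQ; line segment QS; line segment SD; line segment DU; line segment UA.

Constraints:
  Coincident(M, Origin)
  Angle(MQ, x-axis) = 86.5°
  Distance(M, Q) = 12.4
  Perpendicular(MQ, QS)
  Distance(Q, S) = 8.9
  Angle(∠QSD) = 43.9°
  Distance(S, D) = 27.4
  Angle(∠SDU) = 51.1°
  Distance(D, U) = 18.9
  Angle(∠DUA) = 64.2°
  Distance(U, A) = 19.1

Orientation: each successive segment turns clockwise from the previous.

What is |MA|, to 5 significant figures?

7.6449

∠SDU = 51.1° gives DU at 91.500° from the x-axis; with |DU| = 18.9, U = (-11.720, 12.969). ∠DUA = 64.2° gives UA at -24.300° from the x-axis; with |UA| = 19.1, A = (5.6873, 5.1087). Then |MA| = |A − M| = 7.6449.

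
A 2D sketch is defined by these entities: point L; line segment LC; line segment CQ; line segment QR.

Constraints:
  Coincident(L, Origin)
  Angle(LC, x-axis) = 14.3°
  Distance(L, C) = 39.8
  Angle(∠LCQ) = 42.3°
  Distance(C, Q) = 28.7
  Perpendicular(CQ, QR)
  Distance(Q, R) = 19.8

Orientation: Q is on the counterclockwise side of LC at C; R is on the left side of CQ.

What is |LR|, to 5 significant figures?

7.0247

∠LCQ = 42.3°, so CQ runs at 14.3° + (180° − 42.3°) = 152.00° from the x-axis; with |CQ| = 28.7, Q = C + 28.7·(cos 152.00°, sin 152.00°) = (13.226, 23.304). The perpendicularity gives QR at right angles to CQ; with |QR| = 19.8 on the left of CQ, R = Q + 19.8·(-0.46947, -0.88295) = (3.9307, 5.8220). Then |LR| = |R − L| = 7.0247.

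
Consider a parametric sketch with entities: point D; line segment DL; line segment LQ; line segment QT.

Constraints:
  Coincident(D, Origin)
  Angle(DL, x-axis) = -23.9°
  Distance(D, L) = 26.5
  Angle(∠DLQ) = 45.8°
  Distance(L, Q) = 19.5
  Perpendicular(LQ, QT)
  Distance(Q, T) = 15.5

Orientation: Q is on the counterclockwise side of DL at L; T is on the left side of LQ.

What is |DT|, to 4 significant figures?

3.645

D is at the origin; DL runs at -23.9° with length 26.5, so L = 26.5·(cos -23.9°, sin -23.9°) = (24.23, -10.74). ∠DLQ = 45.8°, so LQ runs at -23.9° + (180° − 45.8°) = 110.3° from the x-axis; with |LQ| = 19.5, Q = L + 19.5·(cos 110.3°, sin 110.3°) = (17.46, 7.553). LQ ⟂ QT; with |QT| = 15.5 on the left of LQ, T = Q + 15.5·(-0.9379, -0.3469) = (2.925, 2.175). Then |DT| = |T − D| = 3.645.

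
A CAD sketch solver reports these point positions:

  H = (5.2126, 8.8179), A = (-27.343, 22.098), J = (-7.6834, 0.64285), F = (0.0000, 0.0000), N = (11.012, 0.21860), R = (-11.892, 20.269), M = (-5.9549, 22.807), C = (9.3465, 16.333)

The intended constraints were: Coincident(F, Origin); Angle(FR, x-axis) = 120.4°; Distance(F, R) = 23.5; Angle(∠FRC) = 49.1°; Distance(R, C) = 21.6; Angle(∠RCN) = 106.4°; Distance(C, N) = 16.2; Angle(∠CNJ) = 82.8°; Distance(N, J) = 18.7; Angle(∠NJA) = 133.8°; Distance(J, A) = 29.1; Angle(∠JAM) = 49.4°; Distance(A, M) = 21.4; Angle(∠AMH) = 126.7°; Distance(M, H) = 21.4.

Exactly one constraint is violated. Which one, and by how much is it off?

Distance(M, H) = 21.4 — off by 3.50.

F = (0.00, 0.00) ✓; FR at 120.4° ✓; |FR| = 23.50 ✓; ∠FRC = 49.10° ✓; |RC| = 21.60 ✓; ∠RCN = 106.4° ✓; |CN| = 16.20 ✓; ∠CNJ = 82.80° ✓; |NJ| = 18.70 ✓; ∠NJA = 133.8° ✓; |JA| = 29.10 ✓; ∠JAM = 49.40° ✓; |AM| = 21.40 ✓; ∠AMH = 126.7° ✓; |MH| = 17.90 ✗.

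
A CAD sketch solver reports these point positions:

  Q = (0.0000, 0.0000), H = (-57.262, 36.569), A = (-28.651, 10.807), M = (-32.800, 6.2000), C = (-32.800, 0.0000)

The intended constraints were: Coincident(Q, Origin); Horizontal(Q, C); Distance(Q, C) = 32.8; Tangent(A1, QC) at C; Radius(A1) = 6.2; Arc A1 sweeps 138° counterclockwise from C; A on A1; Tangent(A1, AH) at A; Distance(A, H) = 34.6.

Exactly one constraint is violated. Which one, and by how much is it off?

Distance(A, H) = 34.6 — off by 3.90.

Q = (0.00, 0.00) ✓; Q.y = 0.00, C.y = 0.00 ✓; |QC| = 32.80 ✓; ∠(MC, CQ) = 90.00° ✓; |MC| = 6.200 ✓; bearing(M→A) − bearing(M→C) = 138.0° ✓; |MA| = 6.200 ✓; ∠(MA, AH) = 89.99° ✓; |AH| = 38.50 ✗.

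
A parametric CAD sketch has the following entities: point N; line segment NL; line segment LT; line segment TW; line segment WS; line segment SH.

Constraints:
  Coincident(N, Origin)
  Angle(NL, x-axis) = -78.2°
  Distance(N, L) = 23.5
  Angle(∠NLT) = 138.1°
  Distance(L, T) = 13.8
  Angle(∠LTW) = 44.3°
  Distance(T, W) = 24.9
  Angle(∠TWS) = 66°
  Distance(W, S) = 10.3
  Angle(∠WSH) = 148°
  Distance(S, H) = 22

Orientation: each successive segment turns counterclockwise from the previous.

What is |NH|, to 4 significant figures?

32.81

∠TWS = 66.0° gives WS at -146.6° from the x-axis; with |WS| = 10.3, S = (3.262, -12.28). ∠WSH = 148.0° gives SH at -114.6° from the x-axis; with |SH| = 22.0, H = (-5.896, -32.28). Then |NH| = |H − N| = 32.81.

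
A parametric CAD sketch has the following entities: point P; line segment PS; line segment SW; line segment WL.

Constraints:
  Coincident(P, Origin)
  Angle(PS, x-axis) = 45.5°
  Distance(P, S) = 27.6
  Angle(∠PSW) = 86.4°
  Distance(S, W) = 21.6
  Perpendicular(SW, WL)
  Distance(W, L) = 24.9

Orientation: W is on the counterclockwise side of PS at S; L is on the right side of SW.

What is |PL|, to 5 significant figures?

56.082

∠PSW = 86.4°, so SW runs at 45.5° + (180° − 86.4°) = 139.10° from the x-axis; with |SW| = 21.6, W = S + 21.6·(cos 139.10°, sin 139.10°) = (3.0187, 33.828). SW is perpendicular to WL; with |WL| = 24.9 on the right of SW, L = W + 24.9·(0.65474, 0.75585) = (19.322, 52.649). Then |PL| = |L − P| = 56.082.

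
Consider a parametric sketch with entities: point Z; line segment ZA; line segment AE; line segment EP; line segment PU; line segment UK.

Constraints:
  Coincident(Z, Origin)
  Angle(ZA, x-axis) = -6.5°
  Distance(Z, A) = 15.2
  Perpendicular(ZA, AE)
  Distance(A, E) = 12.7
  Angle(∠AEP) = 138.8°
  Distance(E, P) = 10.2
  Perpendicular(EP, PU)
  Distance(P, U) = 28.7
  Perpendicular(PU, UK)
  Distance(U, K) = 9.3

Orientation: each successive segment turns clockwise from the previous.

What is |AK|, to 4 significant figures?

22.87

Z is at the origin; ZA runs at -6.5° with length 15.2, so A = (15.10, -1.721). The perpendicularity gives AE at right angles to ZA, so AE runs at -96.50°; with |AE| = 12.7, E = (13.66, -14.34). ∠AEP = 138.8° gives EP at -137.7° from the x-axis; with |EP| = 10.2, P = (6.120, -21.20). EP ⟂ PU, so PU runs at 132.3°; with |PU| = 28.7, U = (-13.20, 0.02363). PU is perpendicular to UK, so UK runs at 42.30°; with |UK| = 9.3, K = (-6.317, 6.283). Then |AK| = |K − A| = 22.87.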